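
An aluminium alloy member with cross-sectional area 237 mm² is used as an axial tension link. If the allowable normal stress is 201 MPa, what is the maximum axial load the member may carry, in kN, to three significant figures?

47.6 kN

P_max = σ_allow · A = 201 · 237 = 47640 N = 47.64 kN.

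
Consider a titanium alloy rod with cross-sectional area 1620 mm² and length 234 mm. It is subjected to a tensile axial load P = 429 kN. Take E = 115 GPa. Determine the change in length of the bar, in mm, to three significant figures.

0.539 mm

δ_mech = NL/(AE) = 429000·234/(1620·115000) = 0.5388 mm.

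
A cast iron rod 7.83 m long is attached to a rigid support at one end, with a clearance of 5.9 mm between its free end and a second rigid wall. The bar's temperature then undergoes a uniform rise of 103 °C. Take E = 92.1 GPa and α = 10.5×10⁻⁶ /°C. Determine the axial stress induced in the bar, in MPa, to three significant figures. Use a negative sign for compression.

-30.2 MPa

Free thermal expansion αLΔT = 10.5e-6 · 7830 · 103 = 8.468 mm.
The walls engage after the gap closes; constrained expansion = 8.468 − 5.9 = 2.568 mm.
The walls impose strain ε = −(2.568)/7830 = -3.2799e-04; σ = Eε = 92100 · -3.2799e-04 = -30.21 MPa.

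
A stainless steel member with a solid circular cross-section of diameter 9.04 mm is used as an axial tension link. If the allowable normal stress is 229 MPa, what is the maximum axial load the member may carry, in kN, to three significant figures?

A = 64.18 mm².
P_max = σ_allow · A = 229 · 64.18 = 14700 N = 14.7 kN.

14.7 kN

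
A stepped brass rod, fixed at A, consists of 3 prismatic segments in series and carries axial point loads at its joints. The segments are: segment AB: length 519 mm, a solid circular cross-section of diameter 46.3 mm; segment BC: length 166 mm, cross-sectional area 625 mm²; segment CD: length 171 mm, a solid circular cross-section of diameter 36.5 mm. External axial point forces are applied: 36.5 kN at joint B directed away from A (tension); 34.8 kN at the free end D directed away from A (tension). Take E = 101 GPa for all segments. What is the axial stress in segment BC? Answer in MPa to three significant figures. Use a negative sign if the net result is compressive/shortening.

55.7 MPa

Internal axial forces (sectioning from the free end, tension +): N_CD = 34.8 kN, N_BC = 34.8 kN, N_AB = 71.3 kN.
σ_BC = N_BC/A_BC = 34800/625 = 55.68 MPa.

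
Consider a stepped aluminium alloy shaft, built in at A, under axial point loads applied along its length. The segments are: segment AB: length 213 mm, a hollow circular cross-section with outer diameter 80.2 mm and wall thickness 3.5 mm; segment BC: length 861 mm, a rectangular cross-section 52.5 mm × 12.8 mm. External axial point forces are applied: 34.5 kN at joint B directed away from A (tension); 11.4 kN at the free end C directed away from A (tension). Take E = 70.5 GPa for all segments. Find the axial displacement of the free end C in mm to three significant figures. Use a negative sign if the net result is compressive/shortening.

0.372 mm

Internal axial forces (sectioning from the free end, tension +): N_BC = 11.4 kN, N_AB = 45.9 kN.
A_AB = 843.4 mm².
A_BC = 672 mm².
δ_AB = 45900·213/(843.4·70500) = 0.1644 mm
δ_BC = 11400·861/(672·70500) = 0.2072 mm
δ = Σδ_i = 0.3716 mm.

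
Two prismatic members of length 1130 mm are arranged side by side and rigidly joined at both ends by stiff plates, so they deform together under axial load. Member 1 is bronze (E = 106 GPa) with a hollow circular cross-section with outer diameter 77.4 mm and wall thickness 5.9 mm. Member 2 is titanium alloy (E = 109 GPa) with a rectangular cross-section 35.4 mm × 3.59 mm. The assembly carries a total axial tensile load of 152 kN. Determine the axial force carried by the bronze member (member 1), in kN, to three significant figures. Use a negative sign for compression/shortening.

A_1 = 1325 mm².
A_2 = 127.1 mm².
Equal strain + equilibrium ⇒ each member carries load in proportion to AE: A₁E₁ = 140500000 N, A₂E₂ = 13850000 N, ΣAE = 154300000 N.
F₁ = P·A₁E₁/ΣAE = 152000·140500000/154300000 = 138400 N.

138 kN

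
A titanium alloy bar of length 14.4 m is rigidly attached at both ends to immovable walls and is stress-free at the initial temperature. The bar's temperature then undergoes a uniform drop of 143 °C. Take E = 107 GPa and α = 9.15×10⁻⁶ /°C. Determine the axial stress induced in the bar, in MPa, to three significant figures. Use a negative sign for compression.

140 MPa

Free thermal expansion αLΔT = 9.15e-6 · 14400 · -143 = -18.84 mm.
The walls impose strain ε = −(-18.84)/14400 = 1.3085e-03; σ = Eε = 107000 · 1.3085e-03 = 140 MPa.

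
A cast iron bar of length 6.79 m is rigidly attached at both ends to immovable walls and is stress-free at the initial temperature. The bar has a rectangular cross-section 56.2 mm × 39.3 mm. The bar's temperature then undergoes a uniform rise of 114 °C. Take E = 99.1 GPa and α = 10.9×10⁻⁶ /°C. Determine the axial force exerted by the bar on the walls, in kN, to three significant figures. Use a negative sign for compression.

Free thermal expansion αLΔT = 10.9e-6 · 6790 · 114 = 8.437 mm.
The walls impose strain ε = −(8.437)/6790 = -1.2426e-03; σ = Eε = 99100 · -1.2426e-03 = -123.1 MPa.
Wall reaction R = σ·A = -123.1·2209 = -272000 N = -272 kN.

-272 kN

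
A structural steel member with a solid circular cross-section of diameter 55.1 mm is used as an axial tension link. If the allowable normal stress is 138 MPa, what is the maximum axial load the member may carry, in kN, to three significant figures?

A = 2384 mm².
P_max = σ_allow · A = 138 · 2384 = 329100 N = 329.1 kN.

329 kN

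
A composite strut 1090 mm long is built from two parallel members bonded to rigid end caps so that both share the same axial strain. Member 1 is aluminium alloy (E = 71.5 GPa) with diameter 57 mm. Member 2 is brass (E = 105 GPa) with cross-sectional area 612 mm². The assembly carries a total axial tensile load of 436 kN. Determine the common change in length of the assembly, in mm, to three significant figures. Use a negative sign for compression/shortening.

A_1 = 2552 mm².
Equal strain + equilibrium ⇒ each member carries load in proportion to AE: A₁E₁ = 182500000 N, A₂E₂ = 64260000 N, ΣAE = 246700000 N.
δ = PL/ΣAE = 436000·1090/246700000 = 1.926 mm.

1.93 mm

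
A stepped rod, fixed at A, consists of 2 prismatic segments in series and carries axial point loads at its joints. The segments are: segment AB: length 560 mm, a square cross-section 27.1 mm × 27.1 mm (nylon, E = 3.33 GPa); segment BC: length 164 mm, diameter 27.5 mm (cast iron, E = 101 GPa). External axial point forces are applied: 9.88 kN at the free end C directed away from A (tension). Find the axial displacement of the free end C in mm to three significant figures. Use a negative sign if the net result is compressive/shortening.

Internal axial forces (sectioning from the free end, tension +): N_BC = 9.88 kN, N_AB = 9.88 kN.
A_AB = 734.4 mm².
A_BC = 594 mm².
δ_AB = 9880·560/(734.4·3330) = 2.262 mm
δ_BC = 9880·164/(594·101000) = 0.02701 mm
δ = Σδ_i = 2.289 mm.

2.29 mm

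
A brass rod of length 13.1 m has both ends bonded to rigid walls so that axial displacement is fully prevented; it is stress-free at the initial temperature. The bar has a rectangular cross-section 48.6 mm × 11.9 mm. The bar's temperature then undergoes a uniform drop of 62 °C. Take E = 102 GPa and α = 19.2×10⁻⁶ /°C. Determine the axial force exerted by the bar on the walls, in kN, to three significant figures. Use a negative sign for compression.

70.2 kN

Free thermal expansion αLΔT = 19.2e-6 · 13100 · -62 = -15.59 mm.
The walls impose strain ε = −(-15.59)/13100 = 1.1904e-03; σ = Eε = 102000 · 1.1904e-03 = 121.4 MPa.
Wall reaction R = σ·A = 121.4·578.3 = 70220 N = 70.22 kN.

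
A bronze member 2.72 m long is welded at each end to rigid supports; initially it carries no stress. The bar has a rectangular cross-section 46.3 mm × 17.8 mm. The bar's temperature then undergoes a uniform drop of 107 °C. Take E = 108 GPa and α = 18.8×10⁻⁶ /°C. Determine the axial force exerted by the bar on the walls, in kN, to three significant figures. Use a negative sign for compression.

Free thermal expansion αLΔT = 18.8e-6 · 2720 · -107 = -5.472 mm.
The walls impose strain ε = −(-5.472)/2720 = 2.0116e-03; σ = Eε = 108000 · 2.0116e-03 = 217.3 MPa.
Wall reaction R = σ·A = 217.3·824.1 = 179000 N = 179 kN.

179 kN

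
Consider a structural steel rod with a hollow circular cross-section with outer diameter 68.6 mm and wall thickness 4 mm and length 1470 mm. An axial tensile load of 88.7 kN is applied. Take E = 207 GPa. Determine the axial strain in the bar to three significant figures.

A = 811.8 mm².
σ = N/A = 109.3 MPa; ε = σ/E = 109.3/207000 = 5.279e-04.

5.28e-04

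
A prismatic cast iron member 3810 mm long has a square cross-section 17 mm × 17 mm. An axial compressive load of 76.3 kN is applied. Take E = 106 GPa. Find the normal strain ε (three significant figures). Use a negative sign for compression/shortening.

A = 289 mm².
σ = N/A = -264 MPa; ε = σ/E = -264/106000 = -2.491e-03.

-0.00249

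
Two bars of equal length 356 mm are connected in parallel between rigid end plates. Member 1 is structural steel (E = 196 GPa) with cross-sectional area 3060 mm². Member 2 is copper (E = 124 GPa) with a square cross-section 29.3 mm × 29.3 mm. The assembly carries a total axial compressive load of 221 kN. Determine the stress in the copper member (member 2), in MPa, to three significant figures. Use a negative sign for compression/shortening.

A_2 = 858.5 mm².
Equal strain + equilibrium ⇒ each member carries load in proportion to AE: A₁E₁ = 599800000 N, A₂E₂ = 106500000 N, ΣAE = 706200000 N.
σ₂ = P·E₂/ΣAE = -221000·124000/706200000 = -38.8 MPa.

-38.8 MPa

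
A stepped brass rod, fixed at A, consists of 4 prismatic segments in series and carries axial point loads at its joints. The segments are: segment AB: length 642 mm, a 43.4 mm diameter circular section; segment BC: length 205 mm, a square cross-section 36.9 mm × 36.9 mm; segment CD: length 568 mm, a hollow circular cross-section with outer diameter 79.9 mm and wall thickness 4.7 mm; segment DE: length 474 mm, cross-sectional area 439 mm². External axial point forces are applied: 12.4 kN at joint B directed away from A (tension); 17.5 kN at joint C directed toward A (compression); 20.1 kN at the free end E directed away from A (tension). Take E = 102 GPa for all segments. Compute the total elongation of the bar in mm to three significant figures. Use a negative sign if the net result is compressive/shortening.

0.381 mm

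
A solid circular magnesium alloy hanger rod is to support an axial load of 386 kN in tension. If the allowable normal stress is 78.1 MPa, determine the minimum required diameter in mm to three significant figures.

79.3 mm

Required area A ≥ P/σ_allow = 386000/78.1 = 4942 mm².
For a solid circular section, d ≥ √(4A/π) = 79.33 mm.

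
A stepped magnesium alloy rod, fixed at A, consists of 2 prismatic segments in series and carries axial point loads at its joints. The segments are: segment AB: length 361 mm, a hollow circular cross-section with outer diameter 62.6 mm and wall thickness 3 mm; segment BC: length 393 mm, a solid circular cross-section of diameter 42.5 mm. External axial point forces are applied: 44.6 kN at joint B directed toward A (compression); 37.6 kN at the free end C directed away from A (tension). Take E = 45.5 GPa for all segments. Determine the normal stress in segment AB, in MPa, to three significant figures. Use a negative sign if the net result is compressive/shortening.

-12.5 MPa

Internal axial forces (sectioning from the free end, tension +): N_BC = 37.6 kN, N_AB = -7 kN.
A_AB = 561.7 mm².
σ_AB = N_AB/A_AB = -7000/561.7 = -12.46 MPa.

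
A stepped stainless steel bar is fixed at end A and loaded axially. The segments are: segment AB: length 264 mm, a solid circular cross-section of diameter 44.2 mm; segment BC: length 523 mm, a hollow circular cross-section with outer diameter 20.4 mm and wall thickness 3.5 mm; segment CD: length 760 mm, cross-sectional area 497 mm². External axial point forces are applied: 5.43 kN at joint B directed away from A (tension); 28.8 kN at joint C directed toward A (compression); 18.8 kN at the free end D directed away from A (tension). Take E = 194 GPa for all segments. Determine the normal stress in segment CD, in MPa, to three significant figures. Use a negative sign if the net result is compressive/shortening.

37.8 MPa

Internal axial forces (sectioning from the free end, tension +): N_CD = 18.8 kN, N_BC = -10 kN, N_AB = -4.57 kN.
σ_CD = N_CD/A_CD = 18800/497 = 37.83 MPa.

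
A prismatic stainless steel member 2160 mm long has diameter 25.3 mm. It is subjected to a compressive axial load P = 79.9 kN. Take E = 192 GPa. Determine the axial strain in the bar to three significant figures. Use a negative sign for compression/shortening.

A = 502.7 mm².
σ = N/A = -158.9 MPa; ε = σ/E = -158.9/192000 = -8.278e-04.

-8.28e-04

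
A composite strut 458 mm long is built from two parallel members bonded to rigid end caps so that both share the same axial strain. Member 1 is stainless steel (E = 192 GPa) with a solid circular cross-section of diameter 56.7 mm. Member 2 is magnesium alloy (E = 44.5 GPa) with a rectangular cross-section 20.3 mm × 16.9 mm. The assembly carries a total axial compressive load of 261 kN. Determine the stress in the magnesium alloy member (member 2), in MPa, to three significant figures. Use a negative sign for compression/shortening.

-23.2 MPa

A_1 = 2525 mm².
A_2 = 343.1 mm².
Equal strain + equilibrium ⇒ each member carries load in proportion to AE: A₁E₁ = 484800000 N, A₂E₂ = 15270000 N, ΣAE = 500100000 N.
σ₂ = P·E₂/ΣAE = -261000·44500/500100000 = -23.23 MPa.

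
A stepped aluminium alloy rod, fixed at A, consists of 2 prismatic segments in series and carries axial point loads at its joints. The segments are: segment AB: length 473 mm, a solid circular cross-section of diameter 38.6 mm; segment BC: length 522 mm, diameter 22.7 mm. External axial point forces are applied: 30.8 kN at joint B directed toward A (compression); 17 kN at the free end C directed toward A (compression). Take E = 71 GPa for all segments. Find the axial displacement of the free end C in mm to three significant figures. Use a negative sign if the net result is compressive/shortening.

-0.581 mm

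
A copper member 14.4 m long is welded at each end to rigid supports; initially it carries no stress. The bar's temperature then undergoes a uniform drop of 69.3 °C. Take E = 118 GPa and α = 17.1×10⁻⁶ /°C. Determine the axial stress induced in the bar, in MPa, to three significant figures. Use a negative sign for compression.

Free thermal expansion αLΔT = 17.1e-6 · 14400 · -69.3 = -17.06 mm.
The walls impose strain ε = −(-17.06)/14400 = 1.1850e-03; σ = Eε = 118000 · 1.1850e-03 = 139.8 MPa.

140 MPa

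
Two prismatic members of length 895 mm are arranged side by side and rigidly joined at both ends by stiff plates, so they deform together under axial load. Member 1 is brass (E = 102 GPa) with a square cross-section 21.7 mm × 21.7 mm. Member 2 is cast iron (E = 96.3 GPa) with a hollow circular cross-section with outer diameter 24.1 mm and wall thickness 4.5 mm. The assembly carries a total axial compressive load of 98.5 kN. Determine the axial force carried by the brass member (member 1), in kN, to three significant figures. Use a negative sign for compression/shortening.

-63.3 kN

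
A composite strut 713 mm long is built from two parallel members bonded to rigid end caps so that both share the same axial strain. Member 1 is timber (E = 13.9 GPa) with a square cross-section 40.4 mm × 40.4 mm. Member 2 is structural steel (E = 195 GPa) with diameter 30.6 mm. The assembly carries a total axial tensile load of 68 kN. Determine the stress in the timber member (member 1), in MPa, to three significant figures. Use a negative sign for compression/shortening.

5.69 MPa

A_1 = 1632 mm².
A_2 = 735.4 mm².
Equal strain + equilibrium ⇒ each member carries load in proportion to AE: A₁E₁ = 22690000 N, A₂E₂ = 143400000 N, ΣAE = 166100000 N.
σ₁ = P·E₁/ΣAE = 68000·13900/166100000 = 5.691 MPa.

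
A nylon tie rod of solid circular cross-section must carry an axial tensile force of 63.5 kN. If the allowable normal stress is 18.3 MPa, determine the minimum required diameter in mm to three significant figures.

66.5 mm

Required area A ≥ P/σ_allow = 63500/18.3 = 3470 mm².
For a solid circular section, d ≥ √(4A/π) = 66.47 mm.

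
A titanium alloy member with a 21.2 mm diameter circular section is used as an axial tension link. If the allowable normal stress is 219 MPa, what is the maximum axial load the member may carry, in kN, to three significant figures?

A = 353 mm².
P_max = σ_allow · A = 219 · 353 = 77300 N = 77.3 kN.

77.3 kN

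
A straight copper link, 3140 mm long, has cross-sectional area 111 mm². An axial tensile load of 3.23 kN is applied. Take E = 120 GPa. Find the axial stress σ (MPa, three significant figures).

29.1 MPa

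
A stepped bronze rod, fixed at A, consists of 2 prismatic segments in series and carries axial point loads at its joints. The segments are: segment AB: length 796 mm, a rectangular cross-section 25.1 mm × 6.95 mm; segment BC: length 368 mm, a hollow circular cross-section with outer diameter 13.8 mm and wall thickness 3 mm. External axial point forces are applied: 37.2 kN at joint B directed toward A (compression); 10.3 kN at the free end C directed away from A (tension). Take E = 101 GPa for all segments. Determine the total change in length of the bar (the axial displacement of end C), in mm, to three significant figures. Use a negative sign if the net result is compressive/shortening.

Internal axial forces (sectioning from the free end, tension +): N_BC = 10.3 kN, N_AB = -26.9 kN.
A_AB = 174.4 mm².
A_BC = 101.8 mm².
δ_AB = -26900·796/(174.4·101000) = -1.215 mm
δ_BC = 10300·368/(101.8·101000) = 0.3687 mm
δ = Σδ_i = -0.8466 mm.

-0.847 mm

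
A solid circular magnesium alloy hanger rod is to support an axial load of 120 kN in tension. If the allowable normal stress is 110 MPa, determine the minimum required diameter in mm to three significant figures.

37.3 mm

Required area A ≥ P/σ_allow = 120000/110 = 1091 mm².
For a solid circular section, d ≥ √(4A/π) = 37.27 mm.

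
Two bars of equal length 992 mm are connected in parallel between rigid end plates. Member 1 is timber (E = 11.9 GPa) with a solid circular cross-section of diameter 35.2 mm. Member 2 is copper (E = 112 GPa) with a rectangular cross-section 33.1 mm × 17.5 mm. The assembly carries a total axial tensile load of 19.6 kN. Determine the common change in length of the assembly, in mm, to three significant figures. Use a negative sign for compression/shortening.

0.254 mm

A_1 = 973.1 mm².
A_2 = 579.2 mm².
Equal strain + equilibrium ⇒ each member carries load in proportion to AE: A₁E₁ = 11580000 N, A₂E₂ = 64880000 N, ΣAE = 76460000 N.
δ = PL/ΣAE = 19600·992/76460000 = 0.2543 mm.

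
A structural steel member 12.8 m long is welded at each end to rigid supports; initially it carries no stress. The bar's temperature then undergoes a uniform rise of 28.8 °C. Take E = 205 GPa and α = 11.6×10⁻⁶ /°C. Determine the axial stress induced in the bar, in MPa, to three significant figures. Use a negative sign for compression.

-68.5 MPa

Free thermal expansion αLΔT = 11.6e-6 · 12800 · 28.8 = 4.276 mm.
The walls impose strain ε = −(4.276)/12800 = -3.3408e-04; σ = Eε = 205000 · -3.3408e-04 = -68.49 MPa.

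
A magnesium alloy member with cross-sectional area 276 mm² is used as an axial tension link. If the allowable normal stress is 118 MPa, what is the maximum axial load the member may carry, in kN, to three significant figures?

P_max = σ_allow · A = 118 · 276 = 32570 N = 32.57 kN.

32.6 kN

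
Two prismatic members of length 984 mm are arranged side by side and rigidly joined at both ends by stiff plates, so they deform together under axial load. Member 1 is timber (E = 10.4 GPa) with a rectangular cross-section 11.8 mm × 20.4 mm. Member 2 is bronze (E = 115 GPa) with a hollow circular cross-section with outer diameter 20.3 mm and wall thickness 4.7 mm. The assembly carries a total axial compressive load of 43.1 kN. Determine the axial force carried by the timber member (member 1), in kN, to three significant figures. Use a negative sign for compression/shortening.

-3.72 kN

A_1 = 240.7 mm².
A_2 = 230.3 mm².
Equal strain + equilibrium ⇒ each member carries load in proportion to AE: A₁E₁ = 2503000 N, A₂E₂ = 26490000 N, ΣAE = 28990000 N.
F₁ = P·A₁E₁/ΣAE = -43100·2503000/28990000 = -3722 N.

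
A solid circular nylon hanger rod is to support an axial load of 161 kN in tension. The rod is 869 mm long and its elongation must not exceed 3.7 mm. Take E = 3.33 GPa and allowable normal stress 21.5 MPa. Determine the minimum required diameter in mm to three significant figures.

120 mm

Required area A ≥ P/σ_allow = 161000/21.5 = 7488 mm².
For a solid circular section, d ≥ √(4A/π) = 97.64 mm.
Elongation limit: A ≥ PL/(Eδ_allow) = 161000·869/(3330·3.7) = 11360 mm² ⇒ d ≥ 120.2 mm.
The elongation limit governs.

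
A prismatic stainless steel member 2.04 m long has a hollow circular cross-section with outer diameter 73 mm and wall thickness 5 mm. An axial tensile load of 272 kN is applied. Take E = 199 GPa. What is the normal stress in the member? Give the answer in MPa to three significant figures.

255 MPa

A = 1068 mm².
σ = N/A = 272000/1068 = 254.6 MPa.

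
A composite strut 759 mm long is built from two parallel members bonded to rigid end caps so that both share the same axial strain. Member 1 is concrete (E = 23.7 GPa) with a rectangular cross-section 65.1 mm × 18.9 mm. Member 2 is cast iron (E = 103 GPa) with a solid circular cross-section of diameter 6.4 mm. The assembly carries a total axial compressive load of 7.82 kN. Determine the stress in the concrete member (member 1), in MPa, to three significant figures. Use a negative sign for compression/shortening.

-5.71 MPa

A_1 = 1230 mm².
A_2 = 32.17 mm².
Equal strain + equilibrium ⇒ each member carries load in proportion to AE: A₁E₁ = 29160000 N, A₂E₂ = 3314000 N, ΣAE = 32470000 N.
σ₁ = P·E₁/ΣAE = -7820·23700/32470000 = -5.707 MPa.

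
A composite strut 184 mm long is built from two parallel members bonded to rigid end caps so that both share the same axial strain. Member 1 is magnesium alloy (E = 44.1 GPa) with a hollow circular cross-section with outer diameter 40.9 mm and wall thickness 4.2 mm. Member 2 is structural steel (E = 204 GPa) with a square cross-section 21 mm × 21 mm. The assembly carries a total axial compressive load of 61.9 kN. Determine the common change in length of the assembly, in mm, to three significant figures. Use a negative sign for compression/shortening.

A_1 = 484.2 mm².
A_2 = 441 mm².
Equal strain + equilibrium ⇒ each member carries load in proportion to AE: A₁E₁ = 21360000 N, A₂E₂ = 89960000 N, ΣAE = 111300000 N.
δ = PL/ΣAE = -61900·184/111300000 = -0.1023 mm.

-0.102 mm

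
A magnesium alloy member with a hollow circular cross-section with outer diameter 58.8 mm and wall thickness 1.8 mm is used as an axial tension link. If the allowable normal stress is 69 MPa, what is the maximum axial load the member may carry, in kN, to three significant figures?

22.2 kN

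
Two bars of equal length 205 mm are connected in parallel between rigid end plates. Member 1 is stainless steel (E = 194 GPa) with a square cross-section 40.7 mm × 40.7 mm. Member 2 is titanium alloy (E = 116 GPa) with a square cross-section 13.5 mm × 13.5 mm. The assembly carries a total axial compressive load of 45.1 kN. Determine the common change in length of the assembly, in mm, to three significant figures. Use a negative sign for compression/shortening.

A_1 = 1656 mm².
A_2 = 182.2 mm².
Equal strain + equilibrium ⇒ each member carries load in proportion to AE: A₁E₁ = 321400000 N, A₂E₂ = 21140000 N, ΣAE = 342500000 N.
δ = PL/ΣAE = -45100·205/342500000 = -0.02699 mm.

-0.0270 mm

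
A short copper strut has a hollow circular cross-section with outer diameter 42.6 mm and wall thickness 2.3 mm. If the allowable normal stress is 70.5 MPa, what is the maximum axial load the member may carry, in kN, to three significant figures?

20.5 kN

A = 291.2 mm².
P_max = σ_allow · A = 70.5 · 291.2 = 20530 N = 20.53 kN.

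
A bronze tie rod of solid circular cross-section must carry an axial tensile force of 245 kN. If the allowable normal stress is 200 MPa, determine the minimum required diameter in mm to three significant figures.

39.5 mm

Required area A ≥ P/σ_allow = 245000/200 = 1225 mm².
For a solid circular section, d ≥ √(4A/π) = 39.49 mm.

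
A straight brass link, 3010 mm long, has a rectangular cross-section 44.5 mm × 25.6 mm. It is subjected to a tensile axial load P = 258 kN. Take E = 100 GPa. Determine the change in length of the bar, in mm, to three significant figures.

6.82 mm

A = 1139 mm².
δ_mech = NL/(AE) = 258000·3010/(1139·100000) = 6.817 mm.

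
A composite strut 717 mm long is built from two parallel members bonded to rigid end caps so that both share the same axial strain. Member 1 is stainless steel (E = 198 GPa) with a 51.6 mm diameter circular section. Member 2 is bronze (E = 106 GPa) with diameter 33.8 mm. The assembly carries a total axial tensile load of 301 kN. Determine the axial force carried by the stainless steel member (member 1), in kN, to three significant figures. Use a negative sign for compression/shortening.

245 kN

A_1 = 2091 mm².
A_2 = 897.3 mm².
Equal strain + equilibrium ⇒ each member carries load in proportion to AE: A₁E₁ = 414100000 N, A₂E₂ = 95110000 N, ΣAE = 509200000 N.
F₁ = P·A₁E₁/ΣAE = 301000·414100000/509200000 = 244800 N.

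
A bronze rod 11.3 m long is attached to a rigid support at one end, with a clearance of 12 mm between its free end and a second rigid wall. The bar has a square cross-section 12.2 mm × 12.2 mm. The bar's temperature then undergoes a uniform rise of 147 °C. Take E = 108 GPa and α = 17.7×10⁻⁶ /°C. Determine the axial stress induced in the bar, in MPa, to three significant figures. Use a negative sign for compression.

Free thermal expansion αLΔT = 17.7e-6 · 11300 · 147 = 29.4 mm.
The walls engage after the gap closes; constrained expansion = 29.4 − 12 = 17.4 mm.
The walls impose strain ε = −(17.4)/11300 = -1.5400e-03; σ = Eε = 108000 · -1.5400e-03 = -166.3 MPa.

-166 MPa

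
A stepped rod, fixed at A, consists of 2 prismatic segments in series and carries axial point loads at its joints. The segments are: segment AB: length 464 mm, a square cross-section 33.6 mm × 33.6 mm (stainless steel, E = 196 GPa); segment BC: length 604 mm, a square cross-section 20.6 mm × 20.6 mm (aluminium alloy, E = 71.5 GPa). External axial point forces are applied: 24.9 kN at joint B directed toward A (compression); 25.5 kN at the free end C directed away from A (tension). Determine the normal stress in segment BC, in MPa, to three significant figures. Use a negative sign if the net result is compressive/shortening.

60.1 MPa

Internal axial forces (sectioning from the free end, tension +): N_BC = 25.5 kN, N_AB = 0.6 kN.
A_BC = 424.4 mm².
σ_BC = N_BC/A_BC = 25500/424.4 = 60.09 MPa.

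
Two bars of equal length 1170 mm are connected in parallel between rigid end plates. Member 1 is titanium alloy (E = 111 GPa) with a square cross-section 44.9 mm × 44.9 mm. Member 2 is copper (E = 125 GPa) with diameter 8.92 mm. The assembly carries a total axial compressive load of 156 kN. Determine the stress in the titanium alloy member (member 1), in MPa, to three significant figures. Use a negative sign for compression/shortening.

-74.8 MPa

A_1 = 2016 mm².
A_2 = 62.49 mm².
Equal strain + equilibrium ⇒ each member carries load in proportion to AE: A₁E₁ = 223800000 N, A₂E₂ = 7811000 N, ΣAE = 231600000 N.
σ₁ = P·E₁/ΣAE = -156000·111000/231600000 = -74.77 MPa.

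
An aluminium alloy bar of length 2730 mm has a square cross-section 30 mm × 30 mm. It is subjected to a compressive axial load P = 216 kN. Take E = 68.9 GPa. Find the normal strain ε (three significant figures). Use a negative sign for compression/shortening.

-0.00348

A = 900 mm².
σ = N/A = -240 MPa; ε = σ/E = -240/68900 = -3.483e-03.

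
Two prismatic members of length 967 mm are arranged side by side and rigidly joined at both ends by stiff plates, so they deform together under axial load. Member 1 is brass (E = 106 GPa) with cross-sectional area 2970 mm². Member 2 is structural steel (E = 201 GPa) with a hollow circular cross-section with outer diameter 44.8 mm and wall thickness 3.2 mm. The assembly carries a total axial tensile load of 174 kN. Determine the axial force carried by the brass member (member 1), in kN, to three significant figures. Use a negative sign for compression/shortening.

137 kN

A_2 = 418.2 mm².
Equal strain + equilibrium ⇒ each member carries load in proportion to AE: A₁E₁ = 314800000 N, A₂E₂ = 84060000 N, ΣAE = 398900000 N.
F₁ = P·A₁E₁/ΣAE = 174000·314800000/398900000 = 137300 N.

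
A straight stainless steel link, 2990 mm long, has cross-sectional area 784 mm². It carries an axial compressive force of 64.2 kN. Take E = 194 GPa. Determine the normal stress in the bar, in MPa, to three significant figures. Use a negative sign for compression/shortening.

σ = N/A = -64200/784 = -81.89 MPa.

-81.9 MPa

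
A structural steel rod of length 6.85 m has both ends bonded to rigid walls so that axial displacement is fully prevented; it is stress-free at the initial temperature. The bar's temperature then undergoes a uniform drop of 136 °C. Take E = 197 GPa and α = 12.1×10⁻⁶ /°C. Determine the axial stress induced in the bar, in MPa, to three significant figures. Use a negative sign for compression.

324 MPa

Free thermal expansion αLΔT = 12.1e-6 · 6850 · -136 = -11.27 mm.
The walls impose strain ε = −(-11.27)/6850 = 1.6456e-03; σ = Eε = 197000 · 1.6456e-03 = 324.2 MPa.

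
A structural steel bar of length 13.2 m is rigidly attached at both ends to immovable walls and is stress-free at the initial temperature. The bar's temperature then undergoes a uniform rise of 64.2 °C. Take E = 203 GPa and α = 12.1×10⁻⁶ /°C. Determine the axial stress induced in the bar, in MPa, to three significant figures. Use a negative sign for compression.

-158 MPa

Free thermal expansion αLΔT = 12.1e-6 · 13200 · 64.2 = 10.25 mm.
The walls impose strain ε = −(10.25)/13200 = -7.7682e-04; σ = Eε = 203000 · -7.7682e-04 = -157.7 MPa.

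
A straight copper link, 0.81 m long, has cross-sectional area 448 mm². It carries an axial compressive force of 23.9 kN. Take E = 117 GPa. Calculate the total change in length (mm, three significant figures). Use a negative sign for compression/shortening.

δ_mech = NL/(AE) = -23900·810/(448·117000) = -0.3693 mm.

-0.369 mm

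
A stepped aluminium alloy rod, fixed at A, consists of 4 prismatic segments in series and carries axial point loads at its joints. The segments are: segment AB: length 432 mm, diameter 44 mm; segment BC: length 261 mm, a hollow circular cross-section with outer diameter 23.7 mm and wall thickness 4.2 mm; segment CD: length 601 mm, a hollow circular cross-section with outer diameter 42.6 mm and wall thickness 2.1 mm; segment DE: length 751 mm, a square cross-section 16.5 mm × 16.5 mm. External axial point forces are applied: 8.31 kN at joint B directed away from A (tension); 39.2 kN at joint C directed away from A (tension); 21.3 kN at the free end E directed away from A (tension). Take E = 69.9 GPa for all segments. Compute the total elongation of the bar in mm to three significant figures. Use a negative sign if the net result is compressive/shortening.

Internal axial forces (sectioning from the free end, tension +): N_DE = 21.3 kN, N_CD = 21.3 kN, N_BC = 60.5 kN, N_AB = 68.81 kN.
A_AB = 1521 mm².
A_BC = 257.3 mm².
A_CD = 267.2 mm².
A_DE = 272.2 mm².
δ_AB = 68810·432/(1521·69900) = 0.2797 mm
δ_BC = 60500·261/(257.3·69900) = 0.878 mm
δ_CD = 21300·601/(267.2·69900) = 0.6854 mm
δ_DE = 21300·751/(272.2·69900) = 0.8406 mm
δ = Σδ_i = 2.684 mm.

2.68 mm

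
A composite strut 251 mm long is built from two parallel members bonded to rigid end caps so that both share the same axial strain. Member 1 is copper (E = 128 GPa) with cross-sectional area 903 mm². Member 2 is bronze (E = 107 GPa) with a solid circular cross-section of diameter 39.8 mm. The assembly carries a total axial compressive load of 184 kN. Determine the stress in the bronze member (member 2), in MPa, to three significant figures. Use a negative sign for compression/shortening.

-79.2 MPa

A_2 = 1244 mm².
Equal strain + equilibrium ⇒ each member carries load in proportion to AE: A₁E₁ = 115600000 N, A₂E₂ = 133100000 N, ΣAE = 248700000 N.
σ₂ = P·E₂/ΣAE = -184000·107000/248700000 = -79.16 MPa.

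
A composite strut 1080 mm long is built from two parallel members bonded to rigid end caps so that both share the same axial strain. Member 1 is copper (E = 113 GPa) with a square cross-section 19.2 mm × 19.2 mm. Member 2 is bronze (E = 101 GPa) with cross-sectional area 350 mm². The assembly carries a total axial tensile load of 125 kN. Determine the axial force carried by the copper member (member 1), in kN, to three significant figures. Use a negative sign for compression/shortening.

A_1 = 368.6 mm².
Equal strain + equilibrium ⇒ each member carries load in proportion to AE: A₁E₁ = 41660000 N, A₂E₂ = 35350000 N, ΣAE = 77010000 N.
F₁ = P·A₁E₁/ΣAE = 125000·41660000/77010000 = 67620 N.

67.6 kN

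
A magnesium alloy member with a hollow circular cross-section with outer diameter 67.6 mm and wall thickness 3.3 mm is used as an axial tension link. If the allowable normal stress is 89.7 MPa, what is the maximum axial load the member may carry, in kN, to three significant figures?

A = 666.6 mm².
P_max = σ_allow · A = 89.7 · 666.6 = 59800 N = 59.8 kN.

59.8 kN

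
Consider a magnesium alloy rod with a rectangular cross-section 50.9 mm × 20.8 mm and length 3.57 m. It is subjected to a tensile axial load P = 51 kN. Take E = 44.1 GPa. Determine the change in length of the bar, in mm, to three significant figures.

A = 1059 mm².
δ_mech = NL/(AE) = 51000·3570/(1059·44100) = 3.9 mm.

3.90 mm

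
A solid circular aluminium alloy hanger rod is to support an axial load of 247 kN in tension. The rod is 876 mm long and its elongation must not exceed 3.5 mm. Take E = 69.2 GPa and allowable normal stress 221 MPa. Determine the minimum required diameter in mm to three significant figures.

Required area A ≥ P/σ_allow = 247000/221 = 1118 mm².
For a solid circular section, d ≥ √(4A/π) = 37.72 mm.
Elongation limit: A ≥ PL/(Eδ_allow) = 247000·876/(69200·3.5) = 893.4 mm² ⇒ d ≥ 33.73 mm.
The stress limit governs.

37.7 mm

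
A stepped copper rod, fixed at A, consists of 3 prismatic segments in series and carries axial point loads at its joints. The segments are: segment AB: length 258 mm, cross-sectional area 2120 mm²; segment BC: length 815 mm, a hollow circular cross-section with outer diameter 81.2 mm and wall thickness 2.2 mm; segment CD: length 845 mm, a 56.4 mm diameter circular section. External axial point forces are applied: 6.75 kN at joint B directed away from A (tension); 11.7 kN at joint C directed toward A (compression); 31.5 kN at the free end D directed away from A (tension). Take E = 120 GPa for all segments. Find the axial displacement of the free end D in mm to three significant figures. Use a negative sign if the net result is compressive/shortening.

0.362 mm

Internal axial forces (sectioning from the free end, tension +): N_CD = 31.5 kN, N_BC = 19.8 kN, N_AB = 26.55 kN.
A_BC = 546 mm².
A_CD = 2498 mm².
δ_AB = 26550·258/(2120·120000) = 0.02693 mm
δ_BC = 19800·815/(546·120000) = 0.2463 mm
δ_CD = 31500·845/(2498·120000) = 0.08878 mm
δ = Σδ_i = 0.362 mm.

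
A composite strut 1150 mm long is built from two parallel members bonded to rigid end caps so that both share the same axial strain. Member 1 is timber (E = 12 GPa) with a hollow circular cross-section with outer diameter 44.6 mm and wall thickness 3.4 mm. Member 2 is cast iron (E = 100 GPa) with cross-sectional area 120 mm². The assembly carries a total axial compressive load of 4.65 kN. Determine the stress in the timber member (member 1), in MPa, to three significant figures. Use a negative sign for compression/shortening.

-3.23 MPa

A_1 = 440.1 mm².
Equal strain + equilibrium ⇒ each member carries load in proportion to AE: A₁E₁ = 5281000 N, A₂E₂ = 12000000 N, ΣAE = 17280000 N.
σ₁ = P·E₁/ΣAE = -4650·12000/17280000 = -3.229 MPa.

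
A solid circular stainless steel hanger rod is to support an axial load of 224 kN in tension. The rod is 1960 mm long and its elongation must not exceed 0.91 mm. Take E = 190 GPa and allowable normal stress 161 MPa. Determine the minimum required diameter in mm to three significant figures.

Required area A ≥ P/σ_allow = 224000/161 = 1391 mm².
For a solid circular section, d ≥ √(4A/π) = 42.09 mm.
Elongation limit: A ≥ PL/(Eδ_allow) = 224000·1960/(190000·0.91) = 2539 mm² ⇒ d ≥ 56.86 mm.
The elongation limit governs.

56.9 mm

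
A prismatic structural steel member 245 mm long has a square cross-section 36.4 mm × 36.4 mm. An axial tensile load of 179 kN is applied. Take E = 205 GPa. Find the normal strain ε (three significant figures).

6.59e-04

A = 1325 mm².
σ = N/A = 135.1 MPa; ε = σ/E = 135.1/205000 = 6.590e-04.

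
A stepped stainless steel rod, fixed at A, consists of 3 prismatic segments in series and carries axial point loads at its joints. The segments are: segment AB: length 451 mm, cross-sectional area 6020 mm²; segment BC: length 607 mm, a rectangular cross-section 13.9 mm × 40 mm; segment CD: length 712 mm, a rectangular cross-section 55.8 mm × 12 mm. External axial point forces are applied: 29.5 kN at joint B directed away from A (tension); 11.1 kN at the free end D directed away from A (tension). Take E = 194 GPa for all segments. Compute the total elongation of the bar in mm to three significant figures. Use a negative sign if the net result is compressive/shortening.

0.139 mm

Internal axial forces (sectioning from the free end, tension +): N_CD = 11.1 kN, N_BC = 11.1 kN, N_AB = 40.6 kN.
A_BC = 556 mm².
A_CD = 669.6 mm².
δ_AB = 40600·451/(6020·194000) = 0.01568 mm
δ_BC = 11100·607/(556·194000) = 0.06246 mm
δ_CD = 11100·712/(669.6·194000) = 0.06084 mm
δ = Σδ_i = 0.139 mm.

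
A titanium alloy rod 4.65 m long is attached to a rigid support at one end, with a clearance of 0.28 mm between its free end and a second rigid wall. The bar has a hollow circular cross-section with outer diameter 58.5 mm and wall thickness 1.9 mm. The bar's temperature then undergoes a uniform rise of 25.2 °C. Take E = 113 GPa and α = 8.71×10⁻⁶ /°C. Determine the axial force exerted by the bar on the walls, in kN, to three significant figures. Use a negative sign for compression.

-6.08 kN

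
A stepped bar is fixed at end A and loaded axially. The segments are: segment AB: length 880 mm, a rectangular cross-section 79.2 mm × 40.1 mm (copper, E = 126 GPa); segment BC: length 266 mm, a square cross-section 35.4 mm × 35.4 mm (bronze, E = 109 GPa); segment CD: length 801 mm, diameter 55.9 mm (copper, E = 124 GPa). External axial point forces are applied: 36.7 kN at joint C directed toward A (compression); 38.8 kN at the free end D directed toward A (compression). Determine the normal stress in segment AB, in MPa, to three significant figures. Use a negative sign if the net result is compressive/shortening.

-23.8 MPa

Internal axial forces (sectioning from the free end, tension +): N_CD = -38.8 kN, N_BC = -75.5 kN, N_AB = -75.5 kN.
A_AB = 3176 mm².
σ_AB = N_AB/A_AB = -75500/3176 = -23.77 MPa.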